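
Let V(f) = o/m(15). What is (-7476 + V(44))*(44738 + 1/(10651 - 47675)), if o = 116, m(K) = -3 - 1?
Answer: -12431129731055/37024 ≈ -3.3576e+8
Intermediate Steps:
m(K) = -4
V(f) = -29 (V(f) = 116/(-4) = 116*(-¼) = -29)
(-7476 + V(44))*(44738 + 1/(10651 - 47675)) = (-7476 - 29)*(44738 + 1/(10651 - 47675)) = -7505*(44738 + 1/(-37024)) = -7505*(44738 - 1/37024) = -7505*1656379711/37024 = -12431129731055/37024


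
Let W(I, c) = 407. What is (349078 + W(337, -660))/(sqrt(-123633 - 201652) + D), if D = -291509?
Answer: -101878022865/84977822366 - 349485*I*sqrt(325285)/84977822366 ≈ -1.1989 - 0.0023456*I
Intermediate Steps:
(349078 + W(337, -660))/(sqrt(-123633 - 201652) + D) = (349078 + 407)/(sqrt(-123633 - 201652) - 291509) = 349485/(sqrt(-325285) - 291509) = 349485/(I*sqrt(325285) - 291509) = 349485/(-291509 + I*sqrt(325285))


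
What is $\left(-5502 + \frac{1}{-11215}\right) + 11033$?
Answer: $\frac{62030164}{11215} \approx 5531.0$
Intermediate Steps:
$\left(-5502 + \frac{1}{-11215}\right) + 11033 = \left(-5502 - \frac{1}{11215}\right) + 11033 = - \frac{61704931}{11215} + 11033 = \frac{62030164}{11215}$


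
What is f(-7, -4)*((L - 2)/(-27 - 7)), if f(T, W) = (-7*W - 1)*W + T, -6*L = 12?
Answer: -230/17 ≈ -13.529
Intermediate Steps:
L = -2 (L = -⅙*12 = -2)
f(T, W) = T + W*(-1 - 7*W) (f(T, W) = (-1 - 7*W)*W + T = W*(-1 - 7*W) + T = T + W*(-1 - 7*W))
f(-7, -4)*((L - 2)/(-27 - 7)) = (-7 - 1*(-4) - 7*(-4)²)*((-2 - 2)/(-27 - 7)) = (-7 + 4 - 7*16)*(-4/(-34)) = (-7 + 4 - 112)*(-4*(-1/34)) = -115*2/17 = -230/17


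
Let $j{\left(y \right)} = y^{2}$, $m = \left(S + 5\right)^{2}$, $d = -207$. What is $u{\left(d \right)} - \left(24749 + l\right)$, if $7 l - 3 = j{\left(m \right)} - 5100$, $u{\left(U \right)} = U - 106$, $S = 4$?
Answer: $- \frac{176898}{7} \approx -25271.0$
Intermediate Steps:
$m = 81$ ($m = \left(4 + 5\right)^{2} = 9^{2} = 81$)
$u{\left(U \right)} = -106 + U$ ($u{\left(U \right)} = U - 106 = -106 + U$)
$l = \frac{1464}{7}$ ($l = \frac{3}{7} + \frac{81^{2} - 5100}{7} = \frac{3}{7} + \frac{6561 - 5100}{7} = \frac{3}{7} + \frac{1}{7} \cdot 1461 = \frac{3}{7} + \frac{1461}{7} = \frac{1464}{7} \approx 209.14$)
$u{\left(d \right)} - \left(24749 + l\right) = \left(-106 - 207\right) - \frac{174707}{7} = -313 - \frac{174707}{7} = - \frac{176898}{7}$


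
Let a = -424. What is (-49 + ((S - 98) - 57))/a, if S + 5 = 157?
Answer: 13/106 ≈ 0.12264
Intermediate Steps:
S = 152 (S = -5 + 157 = 152)
(-49 + ((S - 98) - 57))/a = (-49 + ((152 - 98) - 57))/(-424) = -(-49 + (54 - 57))/424 = -(-49 - 3)/424 = -1/424*(-52) = 13/106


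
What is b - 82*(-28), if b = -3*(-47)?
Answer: 2437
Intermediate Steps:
b = 141
b - 82*(-28) = 141 - 82*(-28) = 141 + 2296 = 2437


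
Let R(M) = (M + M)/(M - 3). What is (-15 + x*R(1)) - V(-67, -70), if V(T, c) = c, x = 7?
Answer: 48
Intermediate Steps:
R(M) = 2*M/(-3 + M) (R(M) = (2*M)/(-3 + M) = 2*M/(-3 + M))
(-15 + x*R(1)) - V(-67, -70) = (-15 + 7*(2*1/(-3 + 1))) - 1*(-70) = (-15 + 7*(2*1/(-2))) + 70 = (-15 + 7*(2*1*(-½))) + 70 = (-15 + 7*(-1)) + 70 = (-15 - 7) + 70 = -22 + 70 = 48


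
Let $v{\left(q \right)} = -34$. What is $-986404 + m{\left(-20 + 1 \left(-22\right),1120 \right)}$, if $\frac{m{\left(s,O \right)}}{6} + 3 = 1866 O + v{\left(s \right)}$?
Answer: $11552894$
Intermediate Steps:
$m{\left(s,O \right)} = -222 + 11196 O$ ($m{\left(s,O \right)} = -18 + 6 \left(1866 O - 34\right) = -18 + 6 \left(-34 + 1866 O\right) = -18 + \left(-204 + 11196 O\right) = -222 + 11196 O$)
$-986404 + m{\left(-20 + 1 \left(-22\right),1120 \right)} = -986404 + \left(-222 + 11196 \cdot 1120\right) = -986404 + \left(-222 + 12539520\right) = -986404 + 12539298 = 11552894$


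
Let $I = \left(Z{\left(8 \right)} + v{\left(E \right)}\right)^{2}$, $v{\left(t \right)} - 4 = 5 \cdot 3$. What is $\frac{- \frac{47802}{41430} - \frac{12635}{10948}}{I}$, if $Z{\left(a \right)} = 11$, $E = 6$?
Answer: $- \frac{8307971}{3239826000} \approx -0.0025643$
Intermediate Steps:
$v{\left(t \right)} = 19$ ($v{\left(t \right)} = 4 + 5 \cdot 3 = 4 + 15 = 19$)
$I = 900$ ($I = \left(11 + 19\right)^{2} = 30^{2} = 900$)
$\frac{- \frac{47802}{41430} - \frac{12635}{10948}}{I} = \frac{- \frac{47802}{41430} - \frac{12635}{10948}}{900} = \left(\left(-47802\right) \frac{1}{41430} - \frac{1805}{1564}\right) \frac{1}{900} = \left(- \frac{7967}{6905} - \frac{1805}{1564}\right) \frac{1}{900} = \left(- \frac{24923913}{10799420}\right) \frac{1}{900} = - \frac{8307971}{3239826000}$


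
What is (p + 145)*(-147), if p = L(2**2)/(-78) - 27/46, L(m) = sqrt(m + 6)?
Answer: -976521/46 + 49*sqrt(10)/26 ≈ -21223.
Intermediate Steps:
L(m) = sqrt(6 + m)
p = -27/46 - sqrt(10)/78 (p = sqrt(6 + 2**2)/(-78) - 27/46 = sqrt(6 + 4)*(-1/78) - 27*1/46 = sqrt(10)*(-1/78) - 27/46 = -sqrt(10)/78 - 27/46 = -27/46 - sqrt(10)/78 ≈ -0.62750)
(p + 145)*(-147) = ((-27/46 - sqrt(10)/78) + 145)*(-147) = (6643/46 - sqrt(10)/78)*(-147) = -976521/46 + 49*sqrt(10)/26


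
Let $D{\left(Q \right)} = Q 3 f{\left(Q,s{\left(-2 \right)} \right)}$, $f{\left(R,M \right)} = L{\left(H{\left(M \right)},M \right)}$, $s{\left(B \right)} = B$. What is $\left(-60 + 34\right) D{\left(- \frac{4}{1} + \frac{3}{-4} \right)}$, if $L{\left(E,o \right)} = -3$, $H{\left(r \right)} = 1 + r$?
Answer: $- \frac{2223}{2} \approx -1111.5$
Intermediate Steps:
$f{\left(R,M \right)} = -3$
$D{\left(Q \right)} = - 9 Q$ ($D{\left(Q \right)} = Q 3 \left(-3\right) = 3 Q \left(-3\right) = - 9 Q$)
$\left(-60 + 34\right) D{\left(- \frac{4}{1} + \frac{3}{-4} \right)} = \left(-60 + 34\right) \left(- 9 \left(- \frac{4}{1} + \frac{3}{-4}\right)\right) = - 26 \left(- 9 \left(\left(-4\right) 1 + 3 \left(- \frac{1}{4}\right)\right)\right) = - 26 \left(- 9 \left(-4 - \frac{3}{4}\right)\right) = - 26 \left(\left(-9\right) \left(- \frac{19}{4}\right)\right) = \left(-26\right) \frac{171}{4} = - \frac{2223}{2}$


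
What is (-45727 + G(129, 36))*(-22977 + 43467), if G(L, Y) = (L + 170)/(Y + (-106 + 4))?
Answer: -10307429615/11 ≈ -9.3704e+8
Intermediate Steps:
G(L, Y) = (170 + L)/(-102 + Y) (G(L, Y) = (170 + L)/(Y - 102) = (170 + L)/(-102 + Y))
(-45727 + G(129, 36))*(-22977 + 43467) = (-45727 + (170 + 129)/(-102 + 36))*(-22977 + 43467) = (-45727 + 299/(-66))*20490 = (-45727 - 1/66*299)*20490 = (-45727 - 299/66)*20490 = -3018281/66*20490 = -10307429615/11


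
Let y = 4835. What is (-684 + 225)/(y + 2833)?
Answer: -17/284 ≈ -0.059859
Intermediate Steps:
(-684 + 225)/(y + 2833) = (-684 + 225)/(4835 + 2833) = -459/7668 = -459*1/7668 = -17/284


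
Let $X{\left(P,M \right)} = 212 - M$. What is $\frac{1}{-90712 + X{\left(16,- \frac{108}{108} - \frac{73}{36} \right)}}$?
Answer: $- \frac{36}{3257891} \approx -1.105 \cdot 10^{-5}$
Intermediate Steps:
$\frac{1}{-90712 + X{\left(16,- \frac{108}{108} - \frac{73}{36} \right)}} = \frac{1}{-90712 - \left(-212 - 1 - \frac{73}{36}\right)} = \frac{1}{-90712 + \left(212 - \left(-1 - \frac{73}{36}\right)\right)} = \frac{1}{-90712 + \left(212 - - \frac{109}{36}\right)} = \frac{1}{-90712 + \left(212 + \frac{109}{36}\right)} = \frac{1}{-90712 + \frac{7741}{36}} = \frac{1}{- \frac{3257891}{36}} = - \frac{36}{3257891}$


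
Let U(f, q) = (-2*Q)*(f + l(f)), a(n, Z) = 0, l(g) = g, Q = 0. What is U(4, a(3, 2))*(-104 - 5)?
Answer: 0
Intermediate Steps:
U(f, q) = 0 (U(f, q) = (-2*0)*(f + f) = 0*(2*f) = 0)
U(4, a(3, 2))*(-104 - 5) = 0*(-104 - 5) = 0*(-109) = 0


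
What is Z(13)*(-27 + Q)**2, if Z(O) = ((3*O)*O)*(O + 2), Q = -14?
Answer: 12784005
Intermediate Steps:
Z(O) = 3*O**2*(2 + O) (Z(O) = (3*O**2)*(2 + O) = 3*O**2*(2 + O))
Z(13)*(-27 + Q)**2 = (3*13**2*(2 + 13))*(-27 - 14)**2 = (3*169*15)*(-41)**2 = 7605*1681 = 12784005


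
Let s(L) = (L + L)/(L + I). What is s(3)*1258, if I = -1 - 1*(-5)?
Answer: 7548/7 ≈ 1078.3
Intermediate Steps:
I = 4 (I = -1 + 5 = 4)
s(L) = 2*L/(4 + L) (s(L) = (L + L)/(L + 4) = (2*L)/(4 + L) = 2*L/(4 + L))
s(3)*1258 = (2*3/(4 + 3))*1258 = (2*3/7)*1258 = (2*3*(⅐))*1258 = (6/7)*1258 = 7548/7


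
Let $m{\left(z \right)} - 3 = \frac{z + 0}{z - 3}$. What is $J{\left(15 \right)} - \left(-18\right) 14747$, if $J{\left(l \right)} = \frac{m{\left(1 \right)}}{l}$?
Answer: $\frac{1592677}{6} \approx 2.6545 \cdot 10^{5}$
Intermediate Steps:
$m{\left(z \right)} = 3 + \frac{z}{-3 + z}$ ($m{\left(z \right)} = 3 + \frac{z + 0}{z - 3} = 3 + \frac{z}{-3 + z}$)
$J{\left(l \right)} = \frac{5}{2 l}$ ($J{\left(l \right)} = \frac{\frac{1}{-3 + 1} \left(-9 + 4 \cdot 1\right)}{l} = \frac{\frac{1}{-2} \left(-9 + 4\right)}{l} = \frac{\left(- \frac{1}{2}\right) \left(-5\right)}{l} = \frac{5}{2 l}$)
$J{\left(15 \right)} - \left(-18\right) 14747 = \frac{5}{2 \cdot 15} - \left(-18\right) 14747 = \frac{5}{2} \cdot \frac{1}{15} - -265446 = \frac{1}{6} + 265446 = \frac{1592677}{6}$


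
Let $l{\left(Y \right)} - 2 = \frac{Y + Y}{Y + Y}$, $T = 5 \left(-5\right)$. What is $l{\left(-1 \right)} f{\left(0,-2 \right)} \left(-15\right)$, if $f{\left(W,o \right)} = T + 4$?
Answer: $945$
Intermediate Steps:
$T = -25$
$l{\left(Y \right)} = 3$ ($l{\left(Y \right)} = 2 + \frac{Y + Y}{Y + Y} = 2 + \frac{2 Y}{2 Y} = 2 + 2 Y \frac{1}{2 Y} = 2 + 1 = 3$)
$f{\left(W,o \right)} = -21$ ($f{\left(W,o \right)} = -25 + 4 = -21$)
$l{\left(-1 \right)} f{\left(0,-2 \right)} \left(-15\right) = 3 \left(-21\right) \left(-15\right) = \left(-63\right) \left(-15\right) = 945$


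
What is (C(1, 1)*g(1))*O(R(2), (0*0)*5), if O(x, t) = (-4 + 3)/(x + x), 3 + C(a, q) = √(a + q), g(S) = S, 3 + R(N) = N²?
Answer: 3/2 - √2/2 ≈ 0.79289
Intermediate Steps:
R(N) = -3 + N²
C(a, q) = -3 + √(a + q)
O(x, t) = -1/(2*x)
(C(1, 1)*g(1))*O(R(2), (0*0)*5) = ((-3 + √(1 + 1))*1)*(-1/(2*(-3 + 2²))) = ((-3 + √2)*1)*(-1/(2*(-3 + 4))) = (-3 + √2)*(-½/1) = (-3 + √2)*(-½*1) = (-3 + √2)*(-½) = 3/2 - √2/2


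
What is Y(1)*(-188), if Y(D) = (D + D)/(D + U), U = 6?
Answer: -376/7 ≈ -53.714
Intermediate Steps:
Y(D) = 2*D/(6 + D) (Y(D) = (D + D)/(D + 6) = (2*D)/(6 + D) = 2*D/(6 + D))
Y(1)*(-188) = (2*1/(6 + 1))*(-188) = (2*1/7)*(-188) = (2*1*(⅐))*(-188) = (2/7)*(-188) = -376/7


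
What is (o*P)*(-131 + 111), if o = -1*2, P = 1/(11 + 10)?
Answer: 40/21 ≈ 1.9048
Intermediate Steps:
P = 1/21 ≈ 0.047619
o = -2
(o*P)*(-131 + 111) = (-2*1/21)*(-131 + 111) = -2/21*(-20) = 40/21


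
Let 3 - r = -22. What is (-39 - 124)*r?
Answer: -4075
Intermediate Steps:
r = 25 (r = 3 - 1*(-22) = 3 + 22 = 25)
(-39 - 124)*r = (-39 - 124)*25 = -163*25 = -4075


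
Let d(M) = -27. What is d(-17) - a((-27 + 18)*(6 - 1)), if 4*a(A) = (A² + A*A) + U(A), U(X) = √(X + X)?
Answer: -2079/2 - 3*I*√10/4 ≈ -1039.5 - 2.3717*I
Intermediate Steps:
U(X) = √2*√X (U(X) = √(2*X) = √2*√X)
a(A) = A²/2 + √2*√A/4 (a(A) = ((A² + A*A) + √2*√A)/4 = ((A² + A²) + √2*√A)/4 = (2*A² + √2*√A)/4 = A²/2 + √2*√A/4)
d(-17) - a((-27 + 18)*(6 - 1)) = -27 - (((-27 + 18)*(6 - 1))²/2 + √2*√((-27 + 18)*(6 - 1))/4) = -27 - ((-9*5)²/2 + √2*√(-9*5)/4) = -27 - ((½)*(-45)² + √2*√(-45)/4) = -27 - ((½)*2025 + √2*(3*I*√5)/4) = -27 - (2025/2 + 3*I*√10/4) = -27 + (-2025/2 - 3*I*√10/4) = -2079/2 - 3*I*√10/4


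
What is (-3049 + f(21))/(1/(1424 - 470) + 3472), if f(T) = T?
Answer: -2888712/3312289 ≈ -0.87212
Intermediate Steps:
(-3049 + f(21))/(1/(1424 - 470) + 3472) = (-3049 + 21)/(1/(1424 - 470) + 3472) = -3028/(1/954 + 3472) = -3028/3312289/954 = -3028*954/3312289 = -2888712/3312289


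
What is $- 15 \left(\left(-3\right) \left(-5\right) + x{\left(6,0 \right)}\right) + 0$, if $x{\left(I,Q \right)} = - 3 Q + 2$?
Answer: $-255$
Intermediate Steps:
$x{\left(I,Q \right)} = 2 - 3 Q$
$- 15 \left(\left(-3\right) \left(-5\right) + x{\left(6,0 \right)}\right) + 0 = - 15 \left(\left(-3\right) \left(-5\right) + \left(2 - 0\right)\right) + 0 = - 15 \left(15 + \left(2 + 0\right)\right) + 0 = - 15 \left(15 + 2\right) + 0 = \left(-15\right) 17 + 0 = -255 + 0 = -255$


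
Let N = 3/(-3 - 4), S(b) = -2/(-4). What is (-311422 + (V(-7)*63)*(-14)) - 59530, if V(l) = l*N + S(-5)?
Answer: -374039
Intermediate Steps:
S(b) = ½ (S(b) = -2*(-¼) = ½)
N = -3/7 (N = 3/(-7) = 3*(-⅐) = -3/7 ≈ -0.42857)
V(l) = ½ - 3*l/7 (V(l) = l*(-3/7) + ½ = -3*l/7 + ½ = ½ - 3*l/7)
(-311422 + (V(-7)*63)*(-14)) - 59530 = (-311422 + ((½ - 3/7*(-7))*63)*(-14)) - 59530 = (-311422 + ((½ + 3)*63)*(-14)) - 59530 = (-311422 + ((7/2)*63)*(-14)) - 59530 = (-311422 + (441/2)*(-14)) - 59530 = (-311422 - 3087) - 59530 = -314509 - 59530 = -374039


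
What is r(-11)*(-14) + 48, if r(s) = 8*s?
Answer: 1280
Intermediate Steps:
r(-11)*(-14) + 48 = (8*(-11))*(-14) + 48 = -88*(-14) + 48 = 1232 + 48 = 1280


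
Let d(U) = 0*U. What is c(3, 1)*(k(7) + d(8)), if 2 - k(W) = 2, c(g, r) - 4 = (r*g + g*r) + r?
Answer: 0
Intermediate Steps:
d(U) = 0
c(g, r) = 4 + r + 2*g*r (c(g, r) = 4 + ((r*g + g*r) + r) = 4 + ((g*r + g*r) + r) = 4 + (2*g*r + r) = 4 + (r + 2*g*r) = 4 + r + 2*g*r)
k(W) = 0 (k(W) = 2 - 1*2 = 2 - 2 = 0)
c(3, 1)*(k(7) + d(8)) = (4 + 1 + 2*3*1)*(0 + 0) = (4 + 1 + 6)*0 = 11*0 = 0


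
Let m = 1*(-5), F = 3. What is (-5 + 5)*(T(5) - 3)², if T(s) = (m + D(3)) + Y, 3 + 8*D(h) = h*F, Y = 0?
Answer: 0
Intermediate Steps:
m = -5
D(h) = -3/8 + 3*h/8 (D(h) = -3/8 + (h*3)/8 = -3/8 + (3*h)/8 = -3/8 + 3*h/8)
T(s) = -17/4 (T(s) = (-5 + (-3/8 + (3/8)*3)) + 0 = (-5 + (-3/8 + 9/8)) + 0 = (-5 + ¾) + 0 = -17/4 + 0 = -17/4)
(-5 + 5)*(T(5) - 3)² = (-5 + 5)*(-17/4 - 3)² = 0*(-29/4)² = 0*(841/16) = 0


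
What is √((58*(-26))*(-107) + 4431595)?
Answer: √4592951 ≈ 2143.1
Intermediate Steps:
√((58*(-26))*(-107) + 4431595) = √(-1508*(-107) + 4431595) = √(161356 + 4431595) = √4592951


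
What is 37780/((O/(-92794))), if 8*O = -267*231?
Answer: 28046058560/61677 ≈ 4.5473e+5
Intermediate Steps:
O = -61677/8 (O = (-267*231)/8 = (1/8)*(-61677) = -61677/8 ≈ -7709.6)
37780/((O/(-92794))) = 37780/((-61677/8/(-92794))) = 37780/((-61677/8*(-1/92794))) = 37780/(61677/742352) = 37780*(742352/61677) = 28046058560/61677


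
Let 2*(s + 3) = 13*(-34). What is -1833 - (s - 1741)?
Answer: 132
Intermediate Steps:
s = -224 (s = -3 + (13*(-34))/2 = -3 + (½)*(-442) = -3 - 221 = -224)
-1833 - (s - 1741) = -1833 - (-224 - 1741) = -1833 - 1*(-1965) = -1833 + 1965 = 132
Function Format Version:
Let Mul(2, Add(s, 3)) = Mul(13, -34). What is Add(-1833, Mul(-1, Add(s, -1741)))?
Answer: 132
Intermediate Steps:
s = -224 (s = Add(-3, Mul(Rational(1, 2), Mul(13, -34))) = Add(-3, Mul(Rational(1, 2), -442)) = Add(-3, -221) = -224)
Add(-1833, Mul(-1, Add(s, -1741))) = Add(-1833, Mul(-1, Add(-224, -1741))) = Add(-1833, Mul(-1, -1965)) = Add(-1833, 1965) = 132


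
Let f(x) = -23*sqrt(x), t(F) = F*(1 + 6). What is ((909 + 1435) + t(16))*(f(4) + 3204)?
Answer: 7756048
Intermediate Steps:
t(F) = 7*F (t(F) = F*7 = 7*F)
((909 + 1435) + t(16))*(f(4) + 3204) = ((909 + 1435) + 7*16)*(-23*sqrt(4) + 3204) = (2344 + 112)*(-23*2 + 3204) = 2456*(-46 + 3204) = 2456*3158 = 7756048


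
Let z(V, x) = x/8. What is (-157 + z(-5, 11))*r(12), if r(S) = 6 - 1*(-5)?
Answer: -13695/8 ≈ -1711.9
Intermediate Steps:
r(S) = 11 (r(S) = 6 + 5 = 11)
z(V, x) = x/8 (z(V, x) = x*(⅛) = x/8)
(-157 + z(-5, 11))*r(12) = (-157 + (⅛)*11)*11 = (-157 + 11/8)*11 = -1245/8*11 = -13695/8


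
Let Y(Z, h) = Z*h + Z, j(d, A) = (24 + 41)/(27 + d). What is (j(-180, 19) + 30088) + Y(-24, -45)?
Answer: 4764967/153 ≈ 31144.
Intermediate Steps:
j(d, A) = 65/(27 + d)
Y(Z, h) = Z + Z*h
(j(-180, 19) + 30088) + Y(-24, -45) = (65/(27 - 180) + 30088) - 24*(1 - 45) = (65/(-153) + 30088) - 24*(-44) = (65*(-1/153) + 30088) + 1056 = (-65/153 + 30088) + 1056 = 4603399/153 + 1056 = 4764967/153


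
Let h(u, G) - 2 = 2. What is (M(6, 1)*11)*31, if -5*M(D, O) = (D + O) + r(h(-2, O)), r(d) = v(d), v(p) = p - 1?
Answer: -682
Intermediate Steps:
v(p) = -1 + p
h(u, G) = 4 (h(u, G) = 2 + 2 = 4)
r(d) = -1 + d
M(D, O) = -⅗ - D/5 - O/5 (M(D, O) = -((D + O) + (-1 + 4))/5 = -((D + O) + 3)/5 = -(3 + D + O)/5 = -⅗ - D/5 - O/5)
(M(6, 1)*11)*31 = ((-⅗ - ⅕*6 - ⅕*1)*11)*31 = ((-⅗ - 6/5 - ⅕)*11)*31 = -2*11*31 = -22*31 = -682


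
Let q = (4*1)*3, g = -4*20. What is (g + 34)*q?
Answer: -552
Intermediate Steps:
g = -80
q = 12 (q = 4*3 = 12)
(g + 34)*q = (-80 + 34)*12 = -46*12 = -552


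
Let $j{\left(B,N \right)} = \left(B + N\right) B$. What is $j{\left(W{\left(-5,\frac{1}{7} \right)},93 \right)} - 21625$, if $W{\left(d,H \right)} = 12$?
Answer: $-20365$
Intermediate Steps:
$j{\left(B,N \right)} = B \left(B + N\right)$
$j{\left(W{\left(-5,\frac{1}{7} \right)},93 \right)} - 21625 = 12 \left(12 + 93\right) - 21625 = 12 \cdot 105 - 21625 = 1260 - 21625 = -20365$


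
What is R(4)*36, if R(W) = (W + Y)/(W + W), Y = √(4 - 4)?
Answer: 18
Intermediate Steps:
Y = 0 (Y = √0 = 0)
R(W) = ½ (R(W) = (W + 0)/(W + W) = W/((2*W)) = W*(1/(2*W)) = ½)
R(4)*36 = (½)*36 = 18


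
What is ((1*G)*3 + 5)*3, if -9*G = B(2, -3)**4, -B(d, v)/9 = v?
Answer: -531426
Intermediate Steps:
B(d, v) = -9*v
G = -59049 (G = -(-9*(-3))**4/9 = -1/9*27**4 = -1/9*531441 = -59049)
((1*G)*3 + 5)*3 = ((1*(-59049))*3 + 5)*3 = (-59049*3 + 5)*3 = (-177147 + 5)*3 = -177142*3 = -531426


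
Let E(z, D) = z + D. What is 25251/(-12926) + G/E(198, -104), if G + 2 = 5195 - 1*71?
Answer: 31916689/607522 ≈ 52.536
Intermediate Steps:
G = 5122 (G = -2 + (5195 - 1*71) = -2 + (5195 - 71) = -2 + 5124 = 5122)
E(z, D) = D + z
25251/(-12926) + G/E(198, -104) = 25251/(-12926) + 5122/(-104 + 198) = 25251*(-1/12926) + 5122/94 = -25251/12926 + 5122*(1/94) = -25251/12926 + 2561/47 = 31916689/607522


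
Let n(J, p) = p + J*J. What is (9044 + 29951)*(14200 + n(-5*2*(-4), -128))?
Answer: 611129640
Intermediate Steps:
n(J, p) = p + J²
(9044 + 29951)*(14200 + n(-5*2*(-4), -128)) = (9044 + 29951)*(14200 + (-128 + (-5*2*(-4))²)) = 38995*(14200 + (-128 + (-10*(-4))²)) = 38995*(14200 + (-128 + 40²)) = 38995*(14200 + (-128 + 1600)) = 38995*(14200 + 1472) = 38995*15672 = 611129640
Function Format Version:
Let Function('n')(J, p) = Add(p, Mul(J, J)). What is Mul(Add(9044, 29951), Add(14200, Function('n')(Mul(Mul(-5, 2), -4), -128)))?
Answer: 611129640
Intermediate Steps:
Function('n')(J, p) = Add(p, Pow(J, 2))
Mul(Add(9044, 29951), Add(14200, Function('n')(Mul(Mul(-5, 2), -4), -128))) = Mul(Add(9044, 29951), Add(14200, Add(-128, Pow(Mul(Mul(-5, 2), -4), 2)))) = Mul(38995, Add(14200, Add(-128, Pow(Mul(-10, -4), 2)))) = Mul(38995, Add(14200, Add(-128, Pow(40, 2)))) = Mul(38995, Add(14200, Add(-128, 1600))) = Mul(38995, Add(14200, 1472)) = Mul(38995, 15672) = 611129640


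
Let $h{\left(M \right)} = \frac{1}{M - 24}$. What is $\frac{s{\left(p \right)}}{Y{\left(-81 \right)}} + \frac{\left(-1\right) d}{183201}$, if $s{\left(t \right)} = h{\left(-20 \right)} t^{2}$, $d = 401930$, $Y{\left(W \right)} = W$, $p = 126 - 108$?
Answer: $- \frac{4238029}{2015211} \approx -2.103$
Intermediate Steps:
$p = 18$ ($p = 126 - 108 = 18$)
$h{\left(M \right)} = \frac{1}{-24 + M}$
$s{\left(t \right)} = - \frac{t^{2}}{44}$ ($s{\left(t \right)} = \frac{t^{2}}{-24 - 20} = \frac{t^{2}}{-44} = - \frac{t^{2}}{44}$)
$\frac{s{\left(p \right)}}{Y{\left(-81 \right)}} + \frac{\left(-1\right) d}{183201} = \frac{\left(- \frac{1}{44}\right) 18^{2}}{-81} + \frac{\left(-1\right) 401930}{183201} = \left(- \frac{1}{44}\right) 324 \left(- \frac{1}{81}\right) - \frac{401930}{183201} = \left(- \frac{81}{11}\right) \left(- \frac{1}{81}\right) - \frac{401930}{183201} = \frac{1}{11} - \frac{401930}{183201} = - \frac{4238029}{2015211}$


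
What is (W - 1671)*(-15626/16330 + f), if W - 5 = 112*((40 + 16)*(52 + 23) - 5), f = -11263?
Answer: -606451551552/115 ≈ -5.2735e+9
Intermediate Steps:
W = 469845 (W = 5 + 112*((40 + 16)*(52 + 23) - 5) = 5 + 112*(56*75 - 5) = 5 + 112*(4200 - 5) = 5 + 112*4195 = 5 + 469840 = 469845)
(W - 1671)*(-15626/16330 + f) = (469845 - 1671)*(-15626/16330 - 11263) = 468174*(-15626*1/16330 - 11263) = 468174*(-7813/8165 - 11263) = 468174*(-91970208/8165) = -606451551552/115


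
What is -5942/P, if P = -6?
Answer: 2971/3 ≈ 990.33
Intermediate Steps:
-5942/P = -5942/(-6) = -1/6*(-5942) = 2971/3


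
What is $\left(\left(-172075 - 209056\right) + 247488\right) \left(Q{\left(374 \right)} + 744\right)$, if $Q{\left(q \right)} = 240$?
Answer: $-131504712$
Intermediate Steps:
$\left(\left(-172075 - 209056\right) + 247488\right) \left(Q{\left(374 \right)} + 744\right) = \left(\left(-172075 - 209056\right) + 247488\right) \left(240 + 744\right) = \left(\left(-172075 - 209056\right) + 247488\right) 984 = \left(-381131 + 247488\right) 984 = \left(-133643\right) 984 = -131504712$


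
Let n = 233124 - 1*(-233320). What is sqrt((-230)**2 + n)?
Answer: 4*sqrt(32459) ≈ 720.66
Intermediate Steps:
n = 466444 (n = 233124 + 233320 = 466444)
sqrt((-230)**2 + n) = sqrt((-230)**2 + 466444) = sqrt(52900 + 466444) = sqrt(519344) = 4*sqrt(32459)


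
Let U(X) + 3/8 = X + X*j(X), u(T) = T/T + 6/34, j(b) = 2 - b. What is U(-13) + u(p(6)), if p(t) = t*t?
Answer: -28179/136 ≈ -207.20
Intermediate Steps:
p(t) = t²
u(T) = 20/17 (u(T) = 1 + 6*(1/34) = 1 + 3/17 = 20/17)
U(X) = -3/8 + X + X*(2 - X) (U(X) = -3/8 + (X + X*(2 - X)) = -3/8 + X + X*(2 - X))
U(-13) + u(p(6)) = (-3/8 - 1*(-13)² + 3*(-13)) + 20/17 = (-3/8 - 1*169 - 39) + 20/17 = (-3/8 - 169 - 39) + 20/17 = -1667/8 + 20/17 = -28179/136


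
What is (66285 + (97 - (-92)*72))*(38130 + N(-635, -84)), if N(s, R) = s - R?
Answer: 2743492474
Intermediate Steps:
(66285 + (97 - (-92)*72))*(38130 + N(-635, -84)) = (66285 + (97 - (-92)*72))*(38130 + (-635 - 1*(-84))) = (66285 + (97 - 23*(-288)))*(38130 + (-635 + 84)) = (66285 + (97 + 6624))*(38130 - 551) = (66285 + 6721)*37579 = 73006*37579 = 2743492474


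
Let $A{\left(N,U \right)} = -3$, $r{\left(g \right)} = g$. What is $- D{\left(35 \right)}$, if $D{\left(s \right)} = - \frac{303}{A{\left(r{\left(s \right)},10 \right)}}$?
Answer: $-101$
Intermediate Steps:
$D{\left(s \right)} = 101$ ($D{\left(s \right)} = - \frac{303}{-3} = \left(-303\right) \left(- \frac{1}{3}\right) = 101$)
$- D{\left(35 \right)} = \left(-1\right) 101 = -101$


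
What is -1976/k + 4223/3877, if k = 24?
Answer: -944950/11631 ≈ -81.244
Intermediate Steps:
-1976/k + 4223/3877 = -1976/24 + 4223/3877 = -1976*1/24 + 4223*(1/3877) = -247/3 + 4223/3877 = -944950/11631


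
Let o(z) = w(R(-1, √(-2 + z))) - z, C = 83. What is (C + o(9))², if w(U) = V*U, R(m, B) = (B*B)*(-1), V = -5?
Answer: 11881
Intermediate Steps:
R(m, B) = -B² (R(m, B) = B²*(-1) = -B²)
w(U) = -5*U
o(z) = -10 + 4*z (o(z) = -(-5)*(√(-2 + z))² - z = -(-5)*(-2 + z) - z = -5*(2 - z) - z = (-10 + 5*z) - z = -10 + 4*z)
(C + o(9))² = (83 + (-10 + 4*9))² = (83 + (-10 + 36))² = (83 + 26)² = 109² = 11881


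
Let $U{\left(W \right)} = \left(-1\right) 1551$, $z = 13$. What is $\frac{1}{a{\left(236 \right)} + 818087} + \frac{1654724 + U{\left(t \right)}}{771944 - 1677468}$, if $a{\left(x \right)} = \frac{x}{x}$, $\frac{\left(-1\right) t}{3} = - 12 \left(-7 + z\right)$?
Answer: $- \frac{338110021925}{185199579528} \approx -1.8257$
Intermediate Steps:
$t = 216$ ($t = - 3 \left(- 12 \left(-7 + 13\right)\right) = - 3 \left(\left(-12\right) 6\right) = \left(-3\right) \left(-72\right) = 216$)
$a{\left(x \right)} = 1$
$U{\left(W \right)} = -1551$
$\frac{1}{a{\left(236 \right)} + 818087} + \frac{1654724 + U{\left(t \right)}}{771944 - 1677468} = \frac{1}{1 + 818087} + \frac{1654724 - 1551}{771944 - 1677468} = \frac{1}{818088} + \frac{1653173}{-905524} = \frac{1}{818088} + 1653173 \left(- \frac{1}{905524}\right) = \frac{1}{818088} - \frac{1653173}{905524} = - \frac{338110021925}{185199579528}$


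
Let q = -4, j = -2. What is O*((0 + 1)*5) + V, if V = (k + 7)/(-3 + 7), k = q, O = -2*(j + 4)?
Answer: -77/4 ≈ -19.250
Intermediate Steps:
O = -4 (O = -2*(-2 + 4) = -2*2 = -4)
k = -4
V = ¾ (V = (-4 + 7)/(-3 + 7) = 3/4 = 3*(¼) = ¾ ≈ 0.75000)
O*((0 + 1)*5) + V = -4*(0 + 1)*5 + ¾ = -4*5 + ¾ = -20 + ¾ = -77/4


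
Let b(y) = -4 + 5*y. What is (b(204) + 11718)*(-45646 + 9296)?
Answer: -462880900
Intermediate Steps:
(b(204) + 11718)*(-45646 + 9296) = ((-4 + 5*204) + 11718)*(-45646 + 9296) = ((-4 + 1020) + 11718)*(-36350) = (1016 + 11718)*(-36350) = 12734*(-36350) = -462880900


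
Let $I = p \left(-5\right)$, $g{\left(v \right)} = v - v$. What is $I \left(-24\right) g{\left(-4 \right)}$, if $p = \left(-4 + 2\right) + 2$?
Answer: $0$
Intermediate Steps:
$g{\left(v \right)} = 0$
$p = 0$ ($p = -2 + 2 = 0$)
$I = 0$ ($I = 0 \left(-5\right) = 0$)
$I \left(-24\right) g{\left(-4 \right)} = 0 \left(-24\right) 0 = 0 \cdot 0 = 0$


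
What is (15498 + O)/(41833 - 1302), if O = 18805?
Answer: 34303/40531 ≈ 0.84634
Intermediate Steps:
(15498 + O)/(41833 - 1302) = (15498 + 18805)/(41833 - 1302) = 34303/40531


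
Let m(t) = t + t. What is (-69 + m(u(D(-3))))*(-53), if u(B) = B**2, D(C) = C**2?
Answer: -4929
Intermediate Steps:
m(t) = 2*t
(-69 + m(u(D(-3))))*(-53) = (-69 + 2*((-3)**2)**2)*(-53) = (-69 + 2*9**2)*(-53) = (-69 + 2*81)*(-53) = (-69 + 162)*(-53) = 93*(-53) = -4929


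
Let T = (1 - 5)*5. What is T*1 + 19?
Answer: -1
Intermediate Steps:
T = -20 (T = -4*5 = -20)
T*1 + 19 = -20*1 + 19 = -20 + 19 = -1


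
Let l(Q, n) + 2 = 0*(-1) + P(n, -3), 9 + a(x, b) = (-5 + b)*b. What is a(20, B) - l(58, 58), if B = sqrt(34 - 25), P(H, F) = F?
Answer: -10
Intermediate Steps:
B = 3 (B = sqrt(9) = 3)
a(x, b) = -9 + b*(-5 + b) (a(x, b) = -9 + (-5 + b)*b = -9 + b*(-5 + b))
l(Q, n) = -5 (l(Q, n) = -2 + (0*(-1) - 3) = -2 + (0 - 3) = -2 - 3 = -5)
a(20, B) - l(58, 58) = (-9 + 3**2 - 5*3) - 1*(-5) = (-9 + 9 - 15) + 5 = -15 + 5 = -10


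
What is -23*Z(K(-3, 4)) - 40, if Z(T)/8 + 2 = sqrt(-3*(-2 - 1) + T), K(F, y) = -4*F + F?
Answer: 328 - 552*sqrt(2) ≈ -452.65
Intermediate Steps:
K(F, y) = -3*F
Z(T) = -16 + 8*sqrt(9 + T) (Z(T) = -16 + 8*sqrt(-3*(-2 - 1) + T) = -16 + 8*sqrt(-3*(-3) + T) = -16 + 8*sqrt(9 + T))
-23*Z(K(-3, 4)) - 40 = -23*(-16 + 8*sqrt(9 - 3*(-3))) - 40 = -23*(-16 + 8*sqrt(9 + 9)) - 40 = -23*(-16 + 8*sqrt(18)) - 40 = -23*(-16 + 8*(3*sqrt(2))) - 40 = -23*(-16 + 24*sqrt(2)) - 40 = (368 - 552*sqrt(2)) - 40 = 328 - 552*sqrt(2)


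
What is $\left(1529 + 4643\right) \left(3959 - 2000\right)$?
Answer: $12090948$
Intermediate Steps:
$\left(1529 + 4643\right) \left(3959 - 2000\right) = 6172 \cdot 1959 = 12090948$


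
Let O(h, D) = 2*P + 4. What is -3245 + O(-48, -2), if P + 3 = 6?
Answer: -3235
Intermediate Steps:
P = 3 (P = -3 + 6 = 3)
O(h, D) = 10 (O(h, D) = 2*3 + 4 = 6 + 4 = 10)
-3245 + O(-48, -2) = -3245 + 10 = -3235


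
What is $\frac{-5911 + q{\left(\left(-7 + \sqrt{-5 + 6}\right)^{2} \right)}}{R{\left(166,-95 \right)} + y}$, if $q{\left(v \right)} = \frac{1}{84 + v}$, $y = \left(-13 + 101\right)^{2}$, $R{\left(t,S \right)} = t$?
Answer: $- \frac{709319}{949200} \approx -0.74728$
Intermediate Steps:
$y = 7744$ ($y = 88^{2} = 7744$)
$\frac{-5911 + q{\left(\left(-7 + \sqrt{-5 + 6}\right)^{2} \right)}}{R{\left(166,-95 \right)} + y} = \frac{-5911 + \frac{1}{84 + \left(-7 + \sqrt{-5 + 6}\right)^{2}}}{166 + 7744} = \frac{-5911 + \frac{1}{84 + \left(-7 + \sqrt{1}\right)^{2}}}{7910} = \left(-5911 + \frac{1}{84 + \left(-7 + 1\right)^{2}}\right) \frac{1}{7910} = \left(-5911 + \frac{1}{84 + \left(-6\right)^{2}}\right) \frac{1}{7910} = \left(-5911 + \frac{1}{84 + 36}\right) \frac{1}{7910} = \left(-5911 + \frac{1}{120}\right) \frac{1}{7910} = \left(- \frac{709319}{120}\right) \frac{1}{7910} = - \frac{709319}{949200}$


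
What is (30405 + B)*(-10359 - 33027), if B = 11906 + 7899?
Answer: -2178411060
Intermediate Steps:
B = 19805
(30405 + B)*(-10359 - 33027) = (30405 + 19805)*(-10359 - 33027) = 50210*(-43386) = -2178411060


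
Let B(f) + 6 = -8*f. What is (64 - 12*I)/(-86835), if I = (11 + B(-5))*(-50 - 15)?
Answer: -35164/86835 ≈ -0.40495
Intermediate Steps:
B(f) = -6 - 8*f
I = -2925 (I = (11 + (-6 - 8*(-5)))*(-50 - 15) = (11 + (-6 + 40))*(-65) = (11 + 34)*(-65) = 45*(-65) = -2925)
(64 - 12*I)/(-86835) = (64 - 12*(-2925))/(-86835) = (64 + 35100)*(-1/86835) = 35164*(-1/86835) = -35164/86835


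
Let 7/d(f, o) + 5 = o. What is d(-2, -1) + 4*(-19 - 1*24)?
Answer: -1039/6 ≈ -173.17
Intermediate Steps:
d(f, o) = 7/(-5 + o)
d(-2, -1) + 4*(-19 - 1*24) = 7/(-5 - 1) + 4*(-19 - 1*24) = 7/(-6) + 4*(-19 - 24) = 7*(-1/6) + 4*(-43) = -7/6 - 172 = -1039/6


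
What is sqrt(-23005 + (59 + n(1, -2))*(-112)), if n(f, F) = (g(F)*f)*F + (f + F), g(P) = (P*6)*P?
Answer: 5*I*sqrt(965) ≈ 155.32*I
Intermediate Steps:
g(P) = 6*P**2 (g(P) = (6*P)*P = 6*P**2)
n(f, F) = F + f + 6*f*F**3 (n(f, F) = ((6*F**2)*f)*F + (f + F) = (6*f*F**2)*F + (F + f) = 6*f*F**3 + (F + f) = F + f + 6*f*F**3)
sqrt(-23005 + (59 + n(1, -2))*(-112)) = sqrt(-23005 + (59 + (-2 + 1 + 6*1*(-2)**3))*(-112)) = sqrt(-23005 + (59 + (-2 + 1 + 6*1*(-8)))*(-112)) = sqrt(-23005 + (59 + (-2 + 1 - 48))*(-112)) = sqrt(-23005 + (59 - 49)*(-112)) = sqrt(-23005 + 10*(-112)) = sqrt(-23005 - 1120) = sqrt(-24125) = 5*I*sqrt(965)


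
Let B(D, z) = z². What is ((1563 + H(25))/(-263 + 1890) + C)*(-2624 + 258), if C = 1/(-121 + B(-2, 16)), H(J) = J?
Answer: -511072562/219645 ≈ -2326.8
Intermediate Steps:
C = 1/135 (C = 1/(-121 + 16²) = 1/(-121 + 256) = 1/135 ≈ 0.0074074)
((1563 + H(25))/(-263 + 1890) + C)*(-2624 + 258) = ((1563 + 25)/(-263 + 1890) + 1/135)*(-2624 + 258) = (1588/1627 + 1/135)*(-2366) = (216007/219645)*(-2366) = -511072562/219645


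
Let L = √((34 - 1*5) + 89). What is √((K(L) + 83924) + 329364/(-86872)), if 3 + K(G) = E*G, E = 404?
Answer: √(39581357683766 + 190555295696*√118)/21718 ≈ 297.16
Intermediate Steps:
L = √118 (L = √((34 - 5) + 89) = √(29 + 89) = √118 ≈ 10.863)
K(G) = -3 + 404*G
√((K(L) + 83924) + 329364/(-86872)) = √(((-3 + 404*√118) + 83924) + 329364/(-86872)) = √((83921 + 404*√118) + 329364*(-1/86872)) = √((83921 + 404*√118) - 82341/21718) = √(1822513937/21718 + 404*√118)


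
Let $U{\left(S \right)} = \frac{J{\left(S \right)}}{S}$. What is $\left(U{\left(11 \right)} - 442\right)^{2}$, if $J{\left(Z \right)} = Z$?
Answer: $194481$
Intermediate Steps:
$U{\left(S \right)} = 1$ ($U{\left(S \right)} = \frac{S}{S} = 1$)
$\left(U{\left(11 \right)} - 442\right)^{2} = \left(1 - 442\right)^{2} = \left(-441\right)^{2} = 194481$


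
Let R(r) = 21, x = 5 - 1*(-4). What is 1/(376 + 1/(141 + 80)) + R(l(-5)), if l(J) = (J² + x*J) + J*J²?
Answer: 1745258/83097 ≈ 21.003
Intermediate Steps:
x = 9 (x = 5 + 4 = 9)
l(J) = J² + J³ + 9*J (l(J) = (J² + 9*J) + J*J² = (J² + 9*J) + J³ = J² + J³ + 9*J)
1/(376 + 1/(141 + 80)) + R(l(-5)) = 1/(376 + 1/(141 + 80)) + 21 = 1/(376 + 1/221) + 21 = 1/(83097/221) + 21 = 221/83097 + 21 = 1745258/83097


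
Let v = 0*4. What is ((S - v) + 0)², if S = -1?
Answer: 1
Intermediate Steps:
v = 0
((S - v) + 0)² = ((-1 - 1*0) + 0)² = ((-1 + 0) + 0)² = (-1 + 0)² = (-1)² = 1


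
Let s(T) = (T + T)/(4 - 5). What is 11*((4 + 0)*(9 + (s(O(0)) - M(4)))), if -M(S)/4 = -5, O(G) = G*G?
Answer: -484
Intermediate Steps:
O(G) = G**2
M(S) = 20 (M(S) = -4*(-5) = 20)
s(T) = -2*T (s(T) = (2*T)/(-1) = (2*T)*(-1) = -2*T)
11*((4 + 0)*(9 + (s(O(0)) - M(4)))) = 11*((4 + 0)*(9 + (-2*0**2 - 1*20))) = 11*(4*(9 + (-2*0 - 20))) = 11*(4*(9 + (0 - 20))) = 11*(4*(9 - 20)) = 11*(4*(-11)) = 11*(-44) = -484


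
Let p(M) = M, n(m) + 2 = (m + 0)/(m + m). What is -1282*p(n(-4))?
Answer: 1923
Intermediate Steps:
n(m) = -3/2 (n(m) = -2 + (m + 0)/(m + m) = -2 + m/((2*m)) = -2 + m*(1/(2*m)) = -2 + ½ = -3/2)
-1282*p(n(-4)) = -1282*(-3/2) = 1923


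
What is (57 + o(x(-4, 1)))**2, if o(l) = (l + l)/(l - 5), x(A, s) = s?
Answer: 12769/4 ≈ 3192.3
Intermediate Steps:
o(l) = 2*l/(-5 + l) (o(l) = (2*l)/(-5 + l) = 2*l/(-5 + l))
(57 + o(x(-4, 1)))**2 = (57 + 2*1/(-5 + 1))**2 = (57 + 2*1/(-4))**2 = (57 + 2*1*(-1/4))**2 = (57 - 1/2)**2 = (113/2)**2 = 12769/4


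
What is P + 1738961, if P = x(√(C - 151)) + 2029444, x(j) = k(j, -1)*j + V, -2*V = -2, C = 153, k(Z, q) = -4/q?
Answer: 3768406 + 4*√2 ≈ 3.7684e+6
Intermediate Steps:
V = 1 (V = -½*(-2) = 1)
x(j) = 1 + 4*j (x(j) = (-4/(-1))*j + 1 = (-4*(-1))*j + 1 = 4*j + 1 = 1 + 4*j)
P = 2029445 + 4*√2 (P = (1 + 4*√(153 - 151)) + 2029444 = (1 + 4*√2) + 2029444 = 2029445 + 4*√2 ≈ 2.0295e+6)
P + 1738961 = (2029445 + 4*√2) + 1738961 = 3768406 + 4*√2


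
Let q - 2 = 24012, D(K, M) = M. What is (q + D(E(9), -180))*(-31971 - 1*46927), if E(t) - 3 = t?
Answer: -1880454932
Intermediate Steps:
E(t) = 3 + t
q = 24014 (q = 2 + 24012 = 24014)
(q + D(E(9), -180))*(-31971 - 1*46927) = (24014 - 180)*(-31971 - 1*46927) = 23834*(-31971 - 46927) = 23834*(-78898) = -1880454932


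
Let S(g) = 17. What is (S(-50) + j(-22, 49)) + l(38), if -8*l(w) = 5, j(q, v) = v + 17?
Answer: 659/8 ≈ 82.375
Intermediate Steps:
j(q, v) = 17 + v
l(w) = -5/8 (l(w) = -⅛*5 = -5/8)
(S(-50) + j(-22, 49)) + l(38) = (17 + (17 + 49)) - 5/8 = (17 + 66) - 5/8 = 83 - 5/8 = 659/8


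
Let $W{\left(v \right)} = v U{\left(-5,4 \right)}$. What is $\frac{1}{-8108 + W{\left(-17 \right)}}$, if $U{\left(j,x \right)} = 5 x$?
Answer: $- \frac{1}{8448} \approx -0.00011837$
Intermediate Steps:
$W{\left(v \right)} = 20 v$ ($W{\left(v \right)} = v 5 \cdot 4 = v 20 = 20 v$)
$\frac{1}{-8108 + W{\left(-17 \right)}} = \frac{1}{-8108 + 20 \left(-17\right)} = \frac{1}{-8108 - 340} = \frac{1}{-8448} = - \frac{1}{8448}$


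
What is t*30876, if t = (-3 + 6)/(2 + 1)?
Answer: 30876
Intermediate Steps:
t = 1 (t = 3/3 = 3*(1/3) = 1)
t*30876 = 1*30876 = 30876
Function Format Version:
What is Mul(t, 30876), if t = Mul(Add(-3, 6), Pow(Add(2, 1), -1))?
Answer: 30876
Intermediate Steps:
t = 1 (t = Mul(3, Pow(3, -1)) = Mul(3, Rational(1, 3)) = 1)
Mul(t, 30876) = Mul(1, 30876) = 30876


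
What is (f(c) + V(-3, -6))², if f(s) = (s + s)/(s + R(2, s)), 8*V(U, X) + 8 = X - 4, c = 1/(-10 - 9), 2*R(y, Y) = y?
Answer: 7225/1296 ≈ 5.5748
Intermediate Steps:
R(y, Y) = y/2
c = -1/19 (c = 1/(-19) = -1/19 ≈ -0.052632)
V(U, X) = -3/2 + X/8 (V(U, X) = -1 + (X - 4)/8 = -1 + (-4 + X)/8 = -1 + (-½ + X/8) = -3/2 + X/8)
f(s) = 2*s/(1 + s) (f(s) = (s + s)/(s + (½)*2) = (2*s)/(s + 1) = (2*s)/(1 + s) = 2*s/(1 + s))
(f(c) + V(-3, -6))² = (2*(-1/19)/(1 - 1/19) + (-3/2 + (⅛)*(-6)))² = (2*(-1/19)/(18/19) + (-3/2 - ¾))² = (2*(-1/19)*(19/18) - 9/4)² = (-⅑ - 9/4)² = (-85/36)² = 7225/1296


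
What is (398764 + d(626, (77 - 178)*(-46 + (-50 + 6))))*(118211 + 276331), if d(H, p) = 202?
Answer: 157408843572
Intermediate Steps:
(398764 + d(626, (77 - 178)*(-46 + (-50 + 6))))*(118211 + 276331) = (398764 + 202)*(118211 + 276331) = 398966*394542 = 157408843572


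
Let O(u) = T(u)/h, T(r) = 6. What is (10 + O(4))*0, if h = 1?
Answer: 0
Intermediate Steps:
O(u) = 6 (O(u) = 6/1 = 6*1 = 6)
(10 + O(4))*0 = (10 + 6)*0 = 16*0 = 0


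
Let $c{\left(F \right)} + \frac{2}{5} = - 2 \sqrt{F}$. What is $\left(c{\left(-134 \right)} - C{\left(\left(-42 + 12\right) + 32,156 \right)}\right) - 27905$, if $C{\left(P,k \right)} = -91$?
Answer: $- \frac{139072}{5} - 2 i \sqrt{134} \approx -27814.0 - 23.152 i$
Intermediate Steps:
$c{\left(F \right)} = - \frac{2}{5} - 2 \sqrt{F}$
$\left(c{\left(-134 \right)} - C{\left(\left(-42 + 12\right) + 32,156 \right)}\right) - 27905 = \left(\left(- \frac{2}{5} - 2 \sqrt{-134}\right) - -91\right) - 27905 = \left(\left(- \frac{2}{5} - 2 i \sqrt{134}\right) + 91\right) - 27905 = \left(\frac{453}{5} - 2 i \sqrt{134}\right) - 27905 = - \frac{139072}{5} - 2 i \sqrt{134}$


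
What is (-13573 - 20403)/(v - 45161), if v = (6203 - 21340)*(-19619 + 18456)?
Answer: -16988/8779585 ≈ -0.0019349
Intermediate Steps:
v = 17604331 (v = -15137*(-1163) = 17604331)
(-13573 - 20403)/(v - 45161) = (-13573 - 20403)/(17604331 - 45161) = -33976/17559170 = -33976*1/17559170 = -16988/8779585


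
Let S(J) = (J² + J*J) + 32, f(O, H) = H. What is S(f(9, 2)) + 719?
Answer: 759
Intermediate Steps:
S(J) = 32 + 2*J² (S(J) = (J² + J²) + 32 = 2*J² + 32 = 32 + 2*J²)
S(f(9, 2)) + 719 = (32 + 2*2²) + 719 = (32 + 2*4) + 719 = (32 + 8) + 719 = 40 + 719 = 759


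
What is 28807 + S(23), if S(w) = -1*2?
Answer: 28805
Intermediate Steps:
S(w) = -2
28807 + S(23) = 28807 - 2 = 28805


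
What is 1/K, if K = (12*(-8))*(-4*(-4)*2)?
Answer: -1/3072 ≈ -0.00032552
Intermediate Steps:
K = -3072 (K = -1536*2 = -96*32 = -3072)
1/K = 1/(-3072) = -1/3072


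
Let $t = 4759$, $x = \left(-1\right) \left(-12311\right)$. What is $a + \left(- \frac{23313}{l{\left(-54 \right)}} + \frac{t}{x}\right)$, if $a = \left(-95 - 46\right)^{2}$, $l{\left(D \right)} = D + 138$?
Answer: $\frac{6757604219}{344708} \approx 19604.0$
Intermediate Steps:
$l{\left(D \right)} = 138 + D$
$a = 19881$ ($a = \left(-141\right)^{2} = 19881$)
$x = 12311$
$a + \left(- \frac{23313}{l{\left(-54 \right)}} + \frac{t}{x}\right) = 19881 + \left(- \frac{23313}{138 - 54} + \frac{4759}{12311}\right) = 19881 + \left(- \frac{23313}{84} + 4759 \cdot \frac{1}{12311}\right) = 19881 + \left(\left(-23313\right) \frac{1}{84} + \frac{4759}{12311}\right) = 19881 + \left(- \frac{7771}{28} + \frac{4759}{12311}\right) = 19881 - \frac{95535529}{344708} = \frac{6757604219}{344708}$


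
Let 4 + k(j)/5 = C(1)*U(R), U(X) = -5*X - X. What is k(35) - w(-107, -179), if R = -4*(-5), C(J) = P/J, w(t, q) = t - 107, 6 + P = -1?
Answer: 4394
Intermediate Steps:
P = -7 (P = -6 - 1 = -7)
w(t, q) = -107 + t
C(J) = -7/J
R = 20
U(X) = -6*X
k(j) = 4180 (k(j) = -20 + 5*((-7/1)*(-6*20)) = -20 + 5*(-7*1*(-120)) = -20 + 5*(-7*(-120)) = -20 + 5*840 = -20 + 4200 = 4180)
k(35) - w(-107, -179) = 4180 - (-107 - 107) = 4180 - 1*(-214) = 4180 + 214 = 4394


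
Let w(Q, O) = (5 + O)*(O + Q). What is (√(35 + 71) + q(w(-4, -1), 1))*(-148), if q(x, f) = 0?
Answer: -148*√106 ≈ -1523.8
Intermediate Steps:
(√(35 + 71) + q(w(-4, -1), 1))*(-148) = (√(35 + 71) + 0)*(-148) = (√106 + 0)*(-148) = √106*(-148) = -148*√106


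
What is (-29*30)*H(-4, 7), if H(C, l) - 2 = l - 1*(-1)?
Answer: -8700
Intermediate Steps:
H(C, l) = 3 + l (H(C, l) = 2 + (l - 1*(-1)) = 2 + (l + 1) = 2 + (1 + l) = 3 + l)
(-29*30)*H(-4, 7) = (-29*30)*(3 + 7) = -870*10 = -8700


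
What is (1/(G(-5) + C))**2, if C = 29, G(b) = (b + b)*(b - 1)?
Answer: 1/7921 ≈ 0.00012625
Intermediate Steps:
G(b) = 2*b*(-1 + b) (G(b) = (2*b)*(-1 + b) = 2*b*(-1 + b))
(1/(G(-5) + C))**2 = (1/(2*(-5)*(-1 - 5) + 29))**2 = (1/(2*(-5)*(-6) + 29))**2 = (1/(60 + 29))**2 = (1/89)**2 = 1/7921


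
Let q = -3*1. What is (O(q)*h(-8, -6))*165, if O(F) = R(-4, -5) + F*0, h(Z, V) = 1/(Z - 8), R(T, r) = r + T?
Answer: 1485/16 ≈ 92.813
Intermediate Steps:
R(T, r) = T + r
h(Z, V) = 1/(-8 + Z)
q = -3
O(F) = -9 (O(F) = (-4 - 5) + F*0 = -9 + 0 = -9)
(O(q)*h(-8, -6))*165 = -9/(-8 - 8)*165 = -9/(-16)*165 = -9*(-1/16)*165 = (9/16)*165 = 1485/16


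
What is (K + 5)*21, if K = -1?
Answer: 84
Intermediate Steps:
(K + 5)*21 = (-1 + 5)*21 = 4*21 = 84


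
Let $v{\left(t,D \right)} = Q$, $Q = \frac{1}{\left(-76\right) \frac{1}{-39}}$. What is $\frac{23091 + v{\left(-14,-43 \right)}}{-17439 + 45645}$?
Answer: $\frac{194995}{238184} \approx 0.81867$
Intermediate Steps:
$Q = \frac{39}{76}$ ($Q = \frac{1}{\left(-76\right) \left(- \frac{1}{39}\right)} = \frac{1}{\frac{76}{39}} = \frac{39}{76} \approx 0.51316$)
$v{\left(t,D \right)} = \frac{39}{76}$
$\frac{23091 + v{\left(-14,-43 \right)}}{-17439 + 45645} = \frac{23091 + \frac{39}{76}}{-17439 + 45645} = \frac{1754955}{76 \cdot 28206} = \frac{1754955}{76} \cdot \frac{1}{28206} = \frac{194995}{238184}$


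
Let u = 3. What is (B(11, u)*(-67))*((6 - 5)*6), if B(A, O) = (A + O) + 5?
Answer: -7638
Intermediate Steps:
B(A, O) = 5 + A + O
(B(11, u)*(-67))*((6 - 5)*6) = ((5 + 11 + 3)*(-67))*((6 - 5)*6) = (19*(-67))*(1*6) = -1273*6 = -7638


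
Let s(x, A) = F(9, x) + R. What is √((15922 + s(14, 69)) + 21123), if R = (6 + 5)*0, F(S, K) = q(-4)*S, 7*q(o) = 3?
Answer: √1815394/7 ≈ 192.48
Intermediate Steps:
q(o) = 3/7 (q(o) = (⅐)*3 = 3/7)
F(S, K) = 3*S/7
R = 0 (R = 11*0 = 0)
s(x, A) = 27/7 (s(x, A) = (3/7)*9 + 0 = 27/7 + 0 = 27/7)
√((15922 + s(14, 69)) + 21123) = √((15922 + 27/7) + 21123) = √(111481/7 + 21123) = √(259342/7) = √1815394/7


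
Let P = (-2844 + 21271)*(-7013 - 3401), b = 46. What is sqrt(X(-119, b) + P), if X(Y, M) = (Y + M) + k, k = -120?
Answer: I*sqrt(191898971) ≈ 13853.0*I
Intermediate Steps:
X(Y, M) = -120 + M + Y (X(Y, M) = (Y + M) - 120 = (M + Y) - 120 = -120 + M + Y)
P = -191898778 (P = 18427*(-10414) = -191898778)
sqrt(X(-119, b) + P) = sqrt((-120 + 46 - 119) - 191898778) = sqrt(-193 - 191898778) = sqrt(-191898971) = I*sqrt(191898971)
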